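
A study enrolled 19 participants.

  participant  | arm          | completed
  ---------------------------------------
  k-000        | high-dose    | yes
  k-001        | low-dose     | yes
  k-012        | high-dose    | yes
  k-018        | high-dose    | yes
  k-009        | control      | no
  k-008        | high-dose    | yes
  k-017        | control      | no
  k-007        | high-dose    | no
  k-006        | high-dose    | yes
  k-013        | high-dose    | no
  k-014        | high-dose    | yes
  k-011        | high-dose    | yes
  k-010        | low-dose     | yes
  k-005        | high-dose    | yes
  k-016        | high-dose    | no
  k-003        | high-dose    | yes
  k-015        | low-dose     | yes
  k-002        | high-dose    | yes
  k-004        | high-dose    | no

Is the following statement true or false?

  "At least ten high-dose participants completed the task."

True

'At least ten high-dose participants completed the task' holds iff |A ∩ B| ≥ 10.
A (the restrictor) = {k-000, k-012, k-018, k-008, k-007, k-006, k-013, k-014, k-011, k-005, k-016, k-003, k-002, k-004}, |A| = 14.
A ∩ B = {k-000, k-012, k-018, k-008, k-006, k-014, k-011, k-005, k-003, k-002}, so |A ∩ B| = 10.
|A ∩ B| = 10, so the statement is true.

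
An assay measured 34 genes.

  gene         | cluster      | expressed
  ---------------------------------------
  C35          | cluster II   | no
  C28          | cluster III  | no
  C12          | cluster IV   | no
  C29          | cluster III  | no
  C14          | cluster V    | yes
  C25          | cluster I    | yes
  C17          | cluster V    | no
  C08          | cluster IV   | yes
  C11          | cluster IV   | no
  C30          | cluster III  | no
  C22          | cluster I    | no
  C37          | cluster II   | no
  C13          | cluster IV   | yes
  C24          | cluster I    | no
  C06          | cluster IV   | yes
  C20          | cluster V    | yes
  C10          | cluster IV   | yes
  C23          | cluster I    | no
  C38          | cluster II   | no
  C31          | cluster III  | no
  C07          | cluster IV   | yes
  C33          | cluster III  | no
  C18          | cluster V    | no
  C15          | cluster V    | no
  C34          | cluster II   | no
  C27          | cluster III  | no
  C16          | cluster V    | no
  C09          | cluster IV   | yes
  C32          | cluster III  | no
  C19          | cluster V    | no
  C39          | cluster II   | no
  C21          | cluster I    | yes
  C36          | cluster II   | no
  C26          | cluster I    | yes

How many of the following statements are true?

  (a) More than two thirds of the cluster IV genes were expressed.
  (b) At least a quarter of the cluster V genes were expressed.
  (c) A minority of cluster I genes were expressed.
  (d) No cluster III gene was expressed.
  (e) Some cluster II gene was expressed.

(a) cluster IV: |A| = 8, |A ∩ B| = 6; needs |A ∩ B| / |A| > 2/3 — true.
(b) cluster V: |A| = 7, |A ∩ B| = 2; needs |A ∩ B| / |A| ≥ 1/4 — true.
(c) cluster I: |A| = 6, |A ∩ B| = 3; needs |A ∩ B| < |A ∖ B| — false.
(d) cluster III: |A| = 7, |A ∩ B| = 0; needs A ∩ B = ∅ (|A ∩ B| = 0) — true.
(e) cluster II: |A| = 6, |A ∩ B| = 0; needs A ∩ B ≠ ∅ (|A ∩ B| ≥ 1) — false.

3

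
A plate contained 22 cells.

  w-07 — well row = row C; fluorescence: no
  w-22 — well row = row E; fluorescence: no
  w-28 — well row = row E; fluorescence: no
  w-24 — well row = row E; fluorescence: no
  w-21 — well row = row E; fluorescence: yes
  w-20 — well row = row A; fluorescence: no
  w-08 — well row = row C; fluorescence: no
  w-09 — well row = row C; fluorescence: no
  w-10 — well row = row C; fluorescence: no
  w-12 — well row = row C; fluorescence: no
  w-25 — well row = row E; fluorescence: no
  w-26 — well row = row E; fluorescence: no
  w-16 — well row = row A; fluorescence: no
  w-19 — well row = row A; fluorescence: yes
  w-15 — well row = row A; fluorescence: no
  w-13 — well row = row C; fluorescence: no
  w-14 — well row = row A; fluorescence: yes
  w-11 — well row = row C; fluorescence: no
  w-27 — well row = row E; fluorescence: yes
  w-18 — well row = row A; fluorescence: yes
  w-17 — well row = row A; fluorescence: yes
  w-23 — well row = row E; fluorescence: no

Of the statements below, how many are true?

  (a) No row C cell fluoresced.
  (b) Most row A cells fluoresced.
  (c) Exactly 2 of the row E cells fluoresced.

3

(a) row C: |A| = 7, |A ∩ B| = 0; needs A ∩ B = ∅ (|A ∩ B| = 0) — true.
(b) row A: |A| = 7, |A ∩ B| = 4; needs |A ∩ B| > |A ∖ B| — true.
(c) row E: |A| = 8, |A ∩ B| = 2; needs |A ∩ B| = 2 — true.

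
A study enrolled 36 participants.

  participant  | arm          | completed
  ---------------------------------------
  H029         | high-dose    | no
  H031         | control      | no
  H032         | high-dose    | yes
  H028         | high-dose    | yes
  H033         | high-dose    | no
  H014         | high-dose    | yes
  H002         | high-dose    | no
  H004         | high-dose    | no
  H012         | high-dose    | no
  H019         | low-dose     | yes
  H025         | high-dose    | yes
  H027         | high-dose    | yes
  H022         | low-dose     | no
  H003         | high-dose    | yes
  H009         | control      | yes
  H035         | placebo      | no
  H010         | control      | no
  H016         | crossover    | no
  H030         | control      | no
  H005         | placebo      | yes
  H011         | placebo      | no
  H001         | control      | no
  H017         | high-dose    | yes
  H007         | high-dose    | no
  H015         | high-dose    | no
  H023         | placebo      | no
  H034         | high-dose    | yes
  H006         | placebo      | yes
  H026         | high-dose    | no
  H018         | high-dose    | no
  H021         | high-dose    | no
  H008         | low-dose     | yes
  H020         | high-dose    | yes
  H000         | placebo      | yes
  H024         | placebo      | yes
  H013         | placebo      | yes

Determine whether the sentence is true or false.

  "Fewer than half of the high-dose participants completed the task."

True

'Fewer than half of the high-dose participants completed the task' holds iff |A ∩ B| < |A ∖ B|.
|A| = 19, |A ∩ B| = 9, |A ∖ B| = 10.
9 < 10, so the statement is true.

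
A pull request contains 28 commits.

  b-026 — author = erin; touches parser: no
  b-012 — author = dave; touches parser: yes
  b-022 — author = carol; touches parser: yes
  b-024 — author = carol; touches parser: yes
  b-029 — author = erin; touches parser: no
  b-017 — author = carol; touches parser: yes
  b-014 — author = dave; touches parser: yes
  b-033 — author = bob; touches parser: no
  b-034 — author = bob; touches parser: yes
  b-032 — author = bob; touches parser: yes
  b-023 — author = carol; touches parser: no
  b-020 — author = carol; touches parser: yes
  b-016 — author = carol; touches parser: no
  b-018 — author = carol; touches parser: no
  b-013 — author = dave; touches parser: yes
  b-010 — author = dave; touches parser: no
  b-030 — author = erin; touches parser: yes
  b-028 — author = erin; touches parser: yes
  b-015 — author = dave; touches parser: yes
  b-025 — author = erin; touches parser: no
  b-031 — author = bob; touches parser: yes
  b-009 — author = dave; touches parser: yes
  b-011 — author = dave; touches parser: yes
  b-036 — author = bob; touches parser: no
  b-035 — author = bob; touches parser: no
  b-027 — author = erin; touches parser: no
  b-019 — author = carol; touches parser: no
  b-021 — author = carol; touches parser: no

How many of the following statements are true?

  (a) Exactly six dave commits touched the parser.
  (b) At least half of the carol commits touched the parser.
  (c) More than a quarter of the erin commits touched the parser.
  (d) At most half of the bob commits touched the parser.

(a) dave: |A| = 7, |A ∩ B| = 6; needs |A ∩ B| = 6 — true.
(b) carol: |A| = 9, |A ∩ B| = 4; needs |A ∩ B| ≥ |A ∖ B| — false.
(c) erin: |A| = 6, |A ∩ B| = 2; needs |A ∩ B| / |A| > 1/4 — true.
(d) bob: |A| = 6, |A ∩ B| = 3; needs |A ∩ B| ≤ |A ∖ B| — true.

3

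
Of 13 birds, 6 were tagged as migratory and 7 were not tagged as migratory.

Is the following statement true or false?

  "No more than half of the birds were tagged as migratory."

True

'No more than half of the birds were tagged as migratory' holds iff |A ∩ B| ≤ |A ∖ B|.
|A| = 13, |A ∩ B| = 6, |A ∖ B| = 7.
6 < 7, so the statement is true.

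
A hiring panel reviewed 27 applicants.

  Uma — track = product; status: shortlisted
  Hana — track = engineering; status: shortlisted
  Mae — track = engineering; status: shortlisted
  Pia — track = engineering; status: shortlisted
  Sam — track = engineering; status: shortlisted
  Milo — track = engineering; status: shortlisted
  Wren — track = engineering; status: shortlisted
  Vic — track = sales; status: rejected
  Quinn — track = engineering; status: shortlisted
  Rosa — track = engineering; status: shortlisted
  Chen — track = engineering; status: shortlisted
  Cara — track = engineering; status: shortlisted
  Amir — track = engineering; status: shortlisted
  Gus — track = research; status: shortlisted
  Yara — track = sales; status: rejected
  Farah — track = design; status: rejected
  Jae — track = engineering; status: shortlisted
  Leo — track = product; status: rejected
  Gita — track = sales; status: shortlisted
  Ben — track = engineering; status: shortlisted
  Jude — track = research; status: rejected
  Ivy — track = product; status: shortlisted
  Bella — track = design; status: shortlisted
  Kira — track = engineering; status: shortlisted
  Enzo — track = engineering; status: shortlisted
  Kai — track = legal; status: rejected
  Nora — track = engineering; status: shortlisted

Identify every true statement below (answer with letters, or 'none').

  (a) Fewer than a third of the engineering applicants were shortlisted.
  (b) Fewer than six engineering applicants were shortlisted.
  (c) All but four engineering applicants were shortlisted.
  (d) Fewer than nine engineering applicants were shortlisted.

|A| = 16, |A ∩ B| = 16, |A ∖ B| = 0.
(a) |A ∩ B| / |A| < 1/3: fails.
(b) |A ∩ B| < 6: fails.
(c) |A ∖ B| = 4: fails.
(d) |A ∩ B| < 9: fails.

none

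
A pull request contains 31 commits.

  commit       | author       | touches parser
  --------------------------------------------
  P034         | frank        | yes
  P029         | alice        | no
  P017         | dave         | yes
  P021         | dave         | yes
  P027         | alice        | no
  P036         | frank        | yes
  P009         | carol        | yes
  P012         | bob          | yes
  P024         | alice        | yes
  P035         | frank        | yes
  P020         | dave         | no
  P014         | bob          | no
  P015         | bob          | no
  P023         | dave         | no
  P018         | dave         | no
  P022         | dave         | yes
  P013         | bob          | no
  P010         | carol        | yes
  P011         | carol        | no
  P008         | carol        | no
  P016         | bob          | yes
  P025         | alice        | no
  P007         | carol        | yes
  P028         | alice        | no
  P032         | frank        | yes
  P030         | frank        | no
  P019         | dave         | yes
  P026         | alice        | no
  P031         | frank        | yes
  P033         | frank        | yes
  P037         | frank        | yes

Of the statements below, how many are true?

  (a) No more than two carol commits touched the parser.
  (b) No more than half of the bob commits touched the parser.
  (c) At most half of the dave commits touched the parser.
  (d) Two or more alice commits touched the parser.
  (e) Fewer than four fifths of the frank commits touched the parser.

1

(a) carol: |A| = 5, |A ∩ B| = 3; needs |A ∩ B| ≤ 2 — false.
(b) bob: |A| = 5, |A ∩ B| = 2; needs |A ∩ B| ≤ |A ∖ B| — true.
(c) dave: |A| = 7, |A ∩ B| = 4; needs |A ∩ B| ≤ |A ∖ B| — false.
(d) alice: |A| = 6, |A ∩ B| = 1; needs |A ∩ B| ≥ 2 — false.
(e) frank: |A| = 8, |A ∩ B| = 7; needs |A ∩ B| / |A| < 4/5 — false.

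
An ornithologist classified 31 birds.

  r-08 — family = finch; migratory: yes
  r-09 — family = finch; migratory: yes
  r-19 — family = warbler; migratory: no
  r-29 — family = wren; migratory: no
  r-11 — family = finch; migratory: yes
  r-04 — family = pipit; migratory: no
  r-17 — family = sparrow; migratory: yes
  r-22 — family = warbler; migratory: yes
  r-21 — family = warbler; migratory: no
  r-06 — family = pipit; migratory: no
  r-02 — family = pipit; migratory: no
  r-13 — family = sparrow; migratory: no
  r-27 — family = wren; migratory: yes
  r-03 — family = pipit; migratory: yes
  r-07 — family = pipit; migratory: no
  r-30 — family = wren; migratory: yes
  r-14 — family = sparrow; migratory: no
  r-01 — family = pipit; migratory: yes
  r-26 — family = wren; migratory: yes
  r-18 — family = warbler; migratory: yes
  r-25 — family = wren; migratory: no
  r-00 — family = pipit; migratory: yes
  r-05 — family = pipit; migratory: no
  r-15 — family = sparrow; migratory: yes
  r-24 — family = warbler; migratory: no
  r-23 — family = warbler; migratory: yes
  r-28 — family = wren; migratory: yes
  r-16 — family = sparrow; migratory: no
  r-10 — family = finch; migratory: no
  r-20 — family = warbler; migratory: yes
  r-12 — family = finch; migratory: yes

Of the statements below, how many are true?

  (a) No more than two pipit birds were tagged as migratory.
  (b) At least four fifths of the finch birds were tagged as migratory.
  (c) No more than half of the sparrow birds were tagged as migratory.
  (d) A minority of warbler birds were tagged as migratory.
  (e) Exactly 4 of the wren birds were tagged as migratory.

3

(a) pipit: |A| = 8, |A ∩ B| = 3; needs |A ∩ B| ≤ 2 — false.
(b) finch: |A| = 5, |A ∩ B| = 4; needs |A ∩ B| / |A| ≥ 4/5 — true.
(c) sparrow: |A| = 5, |A ∩ B| = 2; needs |A ∩ B| ≤ |A ∖ B| — true.
(d) warbler: |A| = 7, |A ∩ B| = 4; needs |A ∩ B| < |A ∖ B| — false.
(e) wren: |A| = 6, |A ∩ B| = 4; needs |A ∩ B| = 4 — true.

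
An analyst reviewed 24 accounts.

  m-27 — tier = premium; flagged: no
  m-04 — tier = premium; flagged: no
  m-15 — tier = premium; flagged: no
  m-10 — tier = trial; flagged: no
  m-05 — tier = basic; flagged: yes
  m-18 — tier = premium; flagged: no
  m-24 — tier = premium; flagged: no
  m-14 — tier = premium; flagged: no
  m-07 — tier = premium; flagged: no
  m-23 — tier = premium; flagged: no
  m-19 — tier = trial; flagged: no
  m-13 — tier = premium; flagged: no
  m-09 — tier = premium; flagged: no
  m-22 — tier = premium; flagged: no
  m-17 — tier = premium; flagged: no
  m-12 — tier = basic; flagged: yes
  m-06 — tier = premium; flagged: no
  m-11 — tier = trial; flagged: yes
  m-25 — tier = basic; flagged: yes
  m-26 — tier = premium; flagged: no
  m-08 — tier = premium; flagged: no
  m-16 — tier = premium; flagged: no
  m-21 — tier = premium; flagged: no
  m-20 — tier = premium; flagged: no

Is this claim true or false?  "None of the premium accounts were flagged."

Truth condition: A ∩ B = ∅ (|A ∩ B| = 0).
|A| = 18, |A ∩ B| = 0, |A ∖ B| = 18.
So the statement is true.

True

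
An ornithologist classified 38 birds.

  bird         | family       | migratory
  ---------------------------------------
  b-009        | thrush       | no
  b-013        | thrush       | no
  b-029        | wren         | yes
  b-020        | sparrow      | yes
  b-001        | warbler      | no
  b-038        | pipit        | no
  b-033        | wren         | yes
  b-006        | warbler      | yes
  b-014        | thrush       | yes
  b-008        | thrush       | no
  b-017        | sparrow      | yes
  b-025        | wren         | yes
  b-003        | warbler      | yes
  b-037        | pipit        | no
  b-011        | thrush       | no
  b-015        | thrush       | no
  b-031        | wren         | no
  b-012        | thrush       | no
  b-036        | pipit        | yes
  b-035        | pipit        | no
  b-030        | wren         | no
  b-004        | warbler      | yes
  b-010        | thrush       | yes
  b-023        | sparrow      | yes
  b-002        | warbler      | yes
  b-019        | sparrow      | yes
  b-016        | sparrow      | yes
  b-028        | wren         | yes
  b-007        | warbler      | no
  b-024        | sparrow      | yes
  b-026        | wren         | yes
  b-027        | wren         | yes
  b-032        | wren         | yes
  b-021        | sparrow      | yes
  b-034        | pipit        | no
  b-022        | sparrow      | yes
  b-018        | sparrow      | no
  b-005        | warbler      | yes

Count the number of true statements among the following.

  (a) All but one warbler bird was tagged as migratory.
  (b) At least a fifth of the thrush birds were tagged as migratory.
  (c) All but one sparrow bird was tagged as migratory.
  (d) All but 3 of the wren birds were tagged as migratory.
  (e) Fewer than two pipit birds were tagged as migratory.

(a) warbler: |A| = 7, |A ∩ B| = 5; needs |A ∖ B| = 1 — false.
(b) thrush: |A| = 8, |A ∩ B| = 2; needs |A ∩ B| / |A| ≥ 1/5 — true.
(c) sparrow: |A| = 9, |A ∩ B| = 8; needs |A ∖ B| = 1 — true.
(d) wren: |A| = 9, |A ∩ B| = 7; needs |A ∖ B| = 3 — false.
(e) pipit: |A| = 5, |A ∩ B| = 1; needs |A ∩ B| < 2 — true.

3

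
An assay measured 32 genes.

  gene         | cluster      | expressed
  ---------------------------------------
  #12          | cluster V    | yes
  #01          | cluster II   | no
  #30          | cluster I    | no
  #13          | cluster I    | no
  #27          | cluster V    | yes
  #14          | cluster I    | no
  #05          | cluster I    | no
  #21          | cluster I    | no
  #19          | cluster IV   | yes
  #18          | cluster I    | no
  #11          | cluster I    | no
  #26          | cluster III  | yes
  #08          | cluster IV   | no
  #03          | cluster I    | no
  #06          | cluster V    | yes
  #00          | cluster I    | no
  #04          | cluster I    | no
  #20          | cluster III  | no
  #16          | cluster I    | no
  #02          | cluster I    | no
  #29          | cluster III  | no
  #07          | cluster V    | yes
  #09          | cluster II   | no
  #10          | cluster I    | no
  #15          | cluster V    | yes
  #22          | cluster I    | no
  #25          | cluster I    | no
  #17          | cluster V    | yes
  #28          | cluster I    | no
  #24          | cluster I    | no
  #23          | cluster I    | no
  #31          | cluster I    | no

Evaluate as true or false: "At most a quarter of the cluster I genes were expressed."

True

'At most a quarter of the cluster I genes were expressed' holds iff |A ∩ B| / |A| ≤ 1/4.
|A| = 19, |A ∩ B| = 0, |A ∖ B| = 19.
|A ∩ B|/|A| = 0/19, so the statement is true.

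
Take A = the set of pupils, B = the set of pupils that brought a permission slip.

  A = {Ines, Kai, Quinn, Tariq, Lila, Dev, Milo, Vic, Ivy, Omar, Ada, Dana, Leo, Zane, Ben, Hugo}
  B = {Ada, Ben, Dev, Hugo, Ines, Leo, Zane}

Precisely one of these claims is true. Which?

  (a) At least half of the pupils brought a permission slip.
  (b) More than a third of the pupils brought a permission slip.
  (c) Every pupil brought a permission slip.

(b)

|A| = 16, |A ∩ B| = 7, |A ∖ B| = 9.
(a) requires |A ∩ B| ≥ |A ∖ B|: false.
(b) requires |A ∩ B| / |A| > 1/3: true.
(c) requires A ⊆ B, i.e. every element of A is in B (|A ∖ B| = 0): false.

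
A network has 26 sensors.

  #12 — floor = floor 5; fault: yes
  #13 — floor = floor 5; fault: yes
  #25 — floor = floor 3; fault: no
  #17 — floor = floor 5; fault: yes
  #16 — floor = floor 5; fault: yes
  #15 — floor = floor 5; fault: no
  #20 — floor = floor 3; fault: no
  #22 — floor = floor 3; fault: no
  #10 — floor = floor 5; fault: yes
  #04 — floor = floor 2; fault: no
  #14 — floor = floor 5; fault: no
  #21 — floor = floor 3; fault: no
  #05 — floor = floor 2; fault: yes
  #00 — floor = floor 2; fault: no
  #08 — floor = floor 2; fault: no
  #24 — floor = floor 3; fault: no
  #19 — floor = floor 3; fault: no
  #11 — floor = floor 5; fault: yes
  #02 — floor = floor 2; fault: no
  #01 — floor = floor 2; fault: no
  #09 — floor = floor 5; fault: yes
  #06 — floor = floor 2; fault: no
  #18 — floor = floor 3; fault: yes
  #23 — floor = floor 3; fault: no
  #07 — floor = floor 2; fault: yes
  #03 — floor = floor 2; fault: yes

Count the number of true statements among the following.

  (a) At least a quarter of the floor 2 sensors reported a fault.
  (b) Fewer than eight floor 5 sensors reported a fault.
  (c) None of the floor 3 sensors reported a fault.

(a) floor 2: |A| = 9, |A ∩ B| = 3; needs |A ∩ B| / |A| ≥ 1/4 — true.
(b) floor 5: |A| = 9, |A ∩ B| = 7; needs |A ∩ B| < 8 — true.
(c) floor 3: |A| = 8, |A ∩ B| = 1; needs A ∩ B = ∅ (|A ∩ B| = 0) — false.

2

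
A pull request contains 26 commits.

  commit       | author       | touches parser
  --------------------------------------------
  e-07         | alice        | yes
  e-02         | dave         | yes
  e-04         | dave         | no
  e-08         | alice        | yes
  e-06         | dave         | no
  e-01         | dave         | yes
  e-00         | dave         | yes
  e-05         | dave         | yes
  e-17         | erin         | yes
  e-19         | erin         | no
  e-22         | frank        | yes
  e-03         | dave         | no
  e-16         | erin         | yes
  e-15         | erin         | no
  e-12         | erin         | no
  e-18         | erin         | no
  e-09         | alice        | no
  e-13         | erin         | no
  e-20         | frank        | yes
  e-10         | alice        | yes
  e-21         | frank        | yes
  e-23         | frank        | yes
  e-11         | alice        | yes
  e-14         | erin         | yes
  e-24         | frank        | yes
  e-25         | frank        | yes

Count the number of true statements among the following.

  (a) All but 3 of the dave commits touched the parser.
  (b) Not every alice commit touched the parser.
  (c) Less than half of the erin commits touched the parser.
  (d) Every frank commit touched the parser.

4

(a) dave: |A| = 7, |A ∩ B| = 4; needs |A ∖ B| = 3 — true.
(b) alice: |A| = 5, |A ∩ B| = 4; needs A ⊄ B (|A ∖ B| ≥ 1) — true.
(c) erin: |A| = 8, |A ∩ B| = 3; needs |A ∩ B| < |A ∖ B| — true.
(d) frank: |A| = 6, |A ∩ B| = 6; needs A ⊆ B, i.e. every element of A is in B (|A ∖ B| = 0) — true.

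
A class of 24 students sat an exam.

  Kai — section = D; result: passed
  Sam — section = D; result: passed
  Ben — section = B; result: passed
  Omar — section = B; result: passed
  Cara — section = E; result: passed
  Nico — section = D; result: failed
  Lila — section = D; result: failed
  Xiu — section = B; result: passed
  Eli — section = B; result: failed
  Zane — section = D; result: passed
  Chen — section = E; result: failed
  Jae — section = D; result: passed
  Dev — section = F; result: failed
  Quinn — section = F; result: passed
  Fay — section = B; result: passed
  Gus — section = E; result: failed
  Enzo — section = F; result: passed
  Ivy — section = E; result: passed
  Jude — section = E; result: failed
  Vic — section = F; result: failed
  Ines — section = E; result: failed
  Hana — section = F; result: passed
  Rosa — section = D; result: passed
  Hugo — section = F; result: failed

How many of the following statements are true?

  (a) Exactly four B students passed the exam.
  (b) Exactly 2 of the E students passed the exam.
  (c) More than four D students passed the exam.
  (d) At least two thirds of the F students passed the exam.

(a) B: |A| = 5, |A ∩ B| = 4; needs |A ∩ B| = 4 — true.
(b) E: |A| = 6, |A ∩ B| = 2; needs |A ∩ B| = 2 — true.
(c) D: |A| = 7, |A ∩ B| = 5; needs |A ∩ B| > 4 — true.
(d) F: |A| = 6, |A ∩ B| = 3; needs |A ∩ B| / |A| ≥ 2/3 — false.

3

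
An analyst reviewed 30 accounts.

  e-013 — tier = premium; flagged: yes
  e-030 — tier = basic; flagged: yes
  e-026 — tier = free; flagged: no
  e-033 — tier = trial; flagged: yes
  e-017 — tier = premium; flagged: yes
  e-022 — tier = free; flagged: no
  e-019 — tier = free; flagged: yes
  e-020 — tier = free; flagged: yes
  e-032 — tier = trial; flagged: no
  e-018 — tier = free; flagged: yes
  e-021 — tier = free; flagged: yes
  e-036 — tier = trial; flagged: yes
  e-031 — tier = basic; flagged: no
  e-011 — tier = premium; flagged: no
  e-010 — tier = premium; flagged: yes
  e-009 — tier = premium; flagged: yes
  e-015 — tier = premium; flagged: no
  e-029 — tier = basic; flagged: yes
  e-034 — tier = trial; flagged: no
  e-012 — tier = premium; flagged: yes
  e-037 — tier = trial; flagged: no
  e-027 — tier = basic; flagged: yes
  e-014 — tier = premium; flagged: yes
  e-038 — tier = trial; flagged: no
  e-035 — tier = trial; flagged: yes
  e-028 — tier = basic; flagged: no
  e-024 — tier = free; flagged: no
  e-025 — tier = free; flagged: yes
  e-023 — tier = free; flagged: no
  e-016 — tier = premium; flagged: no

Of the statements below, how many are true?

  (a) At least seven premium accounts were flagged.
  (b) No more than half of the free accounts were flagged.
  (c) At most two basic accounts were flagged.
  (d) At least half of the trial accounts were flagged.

(a) premium: |A| = 9, |A ∩ B| = 6; needs |A ∩ B| ≥ 7 — false.
(b) free: |A| = 9, |A ∩ B| = 5; needs |A ∩ B| ≤ |A ∖ B| — false.
(c) basic: |A| = 5, |A ∩ B| = 3; needs |A ∩ B| ≤ 2 — false.
(d) trial: |A| = 7, |A ∩ B| = 3; needs |A ∩ B| ≥ |A ∖ B| — false.

0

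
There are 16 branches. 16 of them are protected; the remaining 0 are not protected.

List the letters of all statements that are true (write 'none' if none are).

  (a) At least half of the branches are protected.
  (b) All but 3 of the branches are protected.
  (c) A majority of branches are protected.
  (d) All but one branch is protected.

(a), (c)

|A| = 16, |A ∩ B| = 16, |A ∖ B| = 0.
(a) |A ∩ B| ≥ |A ∖ B|: holds.
(b) |A ∖ B| = 3: fails.
(c) |A ∩ B| > |A ∖ B|: holds.
(d) |A ∖ B| = 1: fails.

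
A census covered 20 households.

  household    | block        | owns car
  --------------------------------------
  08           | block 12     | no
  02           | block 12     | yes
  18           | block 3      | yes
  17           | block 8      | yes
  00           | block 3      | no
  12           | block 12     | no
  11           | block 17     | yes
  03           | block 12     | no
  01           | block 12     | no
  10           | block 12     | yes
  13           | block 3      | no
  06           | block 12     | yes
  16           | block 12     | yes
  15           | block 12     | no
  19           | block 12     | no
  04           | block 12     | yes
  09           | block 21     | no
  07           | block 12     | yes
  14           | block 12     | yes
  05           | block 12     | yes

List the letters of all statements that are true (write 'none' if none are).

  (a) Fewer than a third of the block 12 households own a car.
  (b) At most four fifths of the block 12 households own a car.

|A| = 14, |A ∩ B| = 8, |A ∖ B| = 6.
(a) |A ∩ B| / |A| < 1/3: fails.
(b) |A ∩ B| / |A| ≤ 4/5: holds.

(b)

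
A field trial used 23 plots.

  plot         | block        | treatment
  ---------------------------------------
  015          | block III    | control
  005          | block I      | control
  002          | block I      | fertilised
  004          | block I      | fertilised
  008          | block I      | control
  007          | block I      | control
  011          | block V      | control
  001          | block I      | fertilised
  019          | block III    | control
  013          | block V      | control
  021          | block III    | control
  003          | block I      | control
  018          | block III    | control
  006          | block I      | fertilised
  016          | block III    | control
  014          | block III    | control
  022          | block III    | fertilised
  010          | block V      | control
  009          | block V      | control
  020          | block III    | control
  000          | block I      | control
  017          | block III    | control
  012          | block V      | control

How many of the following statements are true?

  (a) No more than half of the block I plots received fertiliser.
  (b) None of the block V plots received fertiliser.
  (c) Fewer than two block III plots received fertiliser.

(a) block I: |A| = 9, |A ∩ B| = 4; needs |A ∩ B| ≤ |A ∖ B| — true.
(b) block V: |A| = 5, |A ∩ B| = 0; needs A ∩ B = ∅ (|A ∩ B| = 0) — true.
(c) block III: |A| = 9, |A ∩ B| = 1; needs |A ∩ B| < 2 — true.

3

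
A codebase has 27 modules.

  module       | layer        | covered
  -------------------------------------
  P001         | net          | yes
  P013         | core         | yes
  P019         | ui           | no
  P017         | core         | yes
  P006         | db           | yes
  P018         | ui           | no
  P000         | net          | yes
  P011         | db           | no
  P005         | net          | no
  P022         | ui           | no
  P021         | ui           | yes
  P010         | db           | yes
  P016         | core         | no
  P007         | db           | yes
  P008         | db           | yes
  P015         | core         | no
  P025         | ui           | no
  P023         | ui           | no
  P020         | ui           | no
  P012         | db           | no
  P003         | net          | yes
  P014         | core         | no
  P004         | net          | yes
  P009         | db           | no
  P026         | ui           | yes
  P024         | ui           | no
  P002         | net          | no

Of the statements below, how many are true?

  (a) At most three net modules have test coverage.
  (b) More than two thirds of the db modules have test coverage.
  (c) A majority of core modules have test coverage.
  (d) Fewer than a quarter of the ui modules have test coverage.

1

(a) net: |A| = 6, |A ∩ B| = 4; needs |A ∩ B| ≤ 3 — false.
(b) db: |A| = 7, |A ∩ B| = 4; needs |A ∩ B| / |A| > 2/3 — false.
(c) core: |A| = 5, |A ∩ B| = 2; needs |A ∩ B| > |A ∖ B| — false.
(d) ui: |A| = 9, |A ∩ B| = 2; needs |A ∩ B| / |A| < 1/4 — true.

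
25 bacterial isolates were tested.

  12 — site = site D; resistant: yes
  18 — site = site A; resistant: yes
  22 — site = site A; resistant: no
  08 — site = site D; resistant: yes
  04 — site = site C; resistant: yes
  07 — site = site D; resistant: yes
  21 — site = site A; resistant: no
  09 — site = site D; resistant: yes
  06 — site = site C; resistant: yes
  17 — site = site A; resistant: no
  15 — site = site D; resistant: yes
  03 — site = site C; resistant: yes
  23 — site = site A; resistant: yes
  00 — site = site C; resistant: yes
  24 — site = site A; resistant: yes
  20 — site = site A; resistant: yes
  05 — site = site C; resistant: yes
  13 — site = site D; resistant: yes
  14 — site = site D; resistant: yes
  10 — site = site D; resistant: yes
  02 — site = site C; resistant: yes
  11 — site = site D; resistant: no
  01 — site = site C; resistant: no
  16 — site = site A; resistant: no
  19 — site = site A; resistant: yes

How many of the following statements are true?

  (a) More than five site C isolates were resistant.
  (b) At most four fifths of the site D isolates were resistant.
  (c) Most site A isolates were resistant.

(a) site C: |A| = 7, |A ∩ B| = 6; needs |A ∩ B| > 5 — true.
(b) site D: |A| = 9, |A ∩ B| = 8; needs |A ∩ B| / |A| ≤ 4/5 — false.
(c) site A: |A| = 9, |A ∩ B| = 5; needs |A ∩ B| > |A ∖ B| — true.

2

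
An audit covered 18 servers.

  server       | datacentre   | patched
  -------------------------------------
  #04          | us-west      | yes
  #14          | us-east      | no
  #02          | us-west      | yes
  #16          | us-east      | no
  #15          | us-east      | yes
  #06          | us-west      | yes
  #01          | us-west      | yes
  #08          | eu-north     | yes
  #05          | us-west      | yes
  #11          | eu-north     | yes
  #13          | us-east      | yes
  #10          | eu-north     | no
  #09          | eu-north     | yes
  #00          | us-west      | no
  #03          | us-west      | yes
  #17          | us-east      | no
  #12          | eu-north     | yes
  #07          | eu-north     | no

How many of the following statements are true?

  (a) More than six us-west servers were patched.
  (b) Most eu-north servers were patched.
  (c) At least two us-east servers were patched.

2

(a) us-west: |A| = 7, |A ∩ B| = 6; needs |A ∩ B| > 6 — false.
(b) eu-north: |A| = 6, |A ∩ B| = 4; needs |A ∩ B| > |A ∖ B| — true.
(c) us-east: |A| = 5, |A ∩ B| = 2; needs |A ∩ B| ≥ 2 — true.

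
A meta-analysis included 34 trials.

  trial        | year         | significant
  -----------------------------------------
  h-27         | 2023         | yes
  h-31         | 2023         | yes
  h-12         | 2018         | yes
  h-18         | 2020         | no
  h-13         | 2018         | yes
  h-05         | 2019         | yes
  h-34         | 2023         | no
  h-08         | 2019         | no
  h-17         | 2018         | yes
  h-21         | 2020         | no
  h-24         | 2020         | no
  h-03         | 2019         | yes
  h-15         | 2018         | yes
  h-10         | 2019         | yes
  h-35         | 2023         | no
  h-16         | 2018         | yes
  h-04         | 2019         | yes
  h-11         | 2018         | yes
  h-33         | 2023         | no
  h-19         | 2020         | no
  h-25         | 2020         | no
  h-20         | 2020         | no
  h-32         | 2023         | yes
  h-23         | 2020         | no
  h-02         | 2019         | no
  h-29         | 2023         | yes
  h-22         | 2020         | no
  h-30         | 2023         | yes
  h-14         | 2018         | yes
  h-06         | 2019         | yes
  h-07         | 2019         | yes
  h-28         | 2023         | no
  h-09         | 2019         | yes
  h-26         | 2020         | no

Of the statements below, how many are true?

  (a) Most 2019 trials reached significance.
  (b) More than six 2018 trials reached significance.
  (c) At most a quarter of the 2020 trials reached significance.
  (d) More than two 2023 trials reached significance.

(a) 2019: |A| = 9, |A ∩ B| = 7; needs |A ∩ B| > |A ∖ B| — true.
(b) 2018: |A| = 7, |A ∩ B| = 7; needs |A ∩ B| > 6 — true.
(c) 2020: |A| = 9, |A ∩ B| = 0; needs |A ∩ B| / |A| ≤ 1/4 — true.
(d) 2023: |A| = 9, |A ∩ B| = 5; needs |A ∩ B| > 2 — true.

4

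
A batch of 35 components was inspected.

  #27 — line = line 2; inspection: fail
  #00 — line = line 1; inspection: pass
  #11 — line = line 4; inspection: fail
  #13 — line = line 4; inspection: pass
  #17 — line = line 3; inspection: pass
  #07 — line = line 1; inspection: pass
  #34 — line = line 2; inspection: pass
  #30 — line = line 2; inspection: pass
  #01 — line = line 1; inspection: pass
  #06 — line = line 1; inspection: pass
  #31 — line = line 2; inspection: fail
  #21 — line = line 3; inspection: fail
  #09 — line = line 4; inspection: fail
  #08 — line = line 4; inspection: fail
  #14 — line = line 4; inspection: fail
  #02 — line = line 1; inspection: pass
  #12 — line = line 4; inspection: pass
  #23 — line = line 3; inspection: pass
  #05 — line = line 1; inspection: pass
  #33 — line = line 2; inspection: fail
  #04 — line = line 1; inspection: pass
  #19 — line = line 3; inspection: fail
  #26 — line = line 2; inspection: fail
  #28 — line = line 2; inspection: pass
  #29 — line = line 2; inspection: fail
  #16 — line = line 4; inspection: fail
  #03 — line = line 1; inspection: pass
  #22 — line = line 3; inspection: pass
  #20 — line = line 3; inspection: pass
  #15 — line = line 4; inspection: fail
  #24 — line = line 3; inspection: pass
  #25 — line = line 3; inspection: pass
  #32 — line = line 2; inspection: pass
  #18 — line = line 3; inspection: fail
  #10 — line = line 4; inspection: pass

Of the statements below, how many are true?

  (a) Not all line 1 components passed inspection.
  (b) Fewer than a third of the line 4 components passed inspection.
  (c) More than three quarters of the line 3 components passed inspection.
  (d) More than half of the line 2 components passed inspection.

(a) line 1: |A| = 8, |A ∩ B| = 8; needs A ⊄ B (|A ∖ B| ≥ 1) — false.
(b) line 4: |A| = 9, |A ∩ B| = 3; needs |A ∩ B| / |A| < 1/3 — false.
(c) line 3: |A| = 9, |A ∩ B| = 6; needs |A ∩ B| / |A| > 3/4 — false.
(d) line 2: |A| = 9, |A ∩ B| = 4; needs |A ∩ B| > |A ∖ B| — false.

0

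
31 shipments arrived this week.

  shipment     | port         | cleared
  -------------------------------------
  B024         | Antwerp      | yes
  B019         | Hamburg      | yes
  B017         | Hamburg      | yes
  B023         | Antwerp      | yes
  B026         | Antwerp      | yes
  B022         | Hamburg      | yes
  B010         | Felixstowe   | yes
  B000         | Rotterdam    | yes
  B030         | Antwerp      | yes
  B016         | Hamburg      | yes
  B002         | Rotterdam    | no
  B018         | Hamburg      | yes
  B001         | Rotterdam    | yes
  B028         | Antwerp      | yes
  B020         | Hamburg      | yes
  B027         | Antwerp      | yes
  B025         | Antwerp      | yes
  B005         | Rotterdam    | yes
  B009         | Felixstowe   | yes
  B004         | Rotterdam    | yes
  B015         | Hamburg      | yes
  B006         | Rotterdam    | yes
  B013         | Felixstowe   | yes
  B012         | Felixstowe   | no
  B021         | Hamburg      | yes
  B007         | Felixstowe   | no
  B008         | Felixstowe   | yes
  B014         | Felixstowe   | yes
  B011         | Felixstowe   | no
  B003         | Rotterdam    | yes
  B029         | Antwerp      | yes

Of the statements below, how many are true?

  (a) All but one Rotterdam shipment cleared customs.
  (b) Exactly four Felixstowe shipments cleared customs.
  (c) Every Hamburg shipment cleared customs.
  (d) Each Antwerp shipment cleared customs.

3

(a) Rotterdam: |A| = 7, |A ∩ B| = 6; needs |A ∖ B| = 1 — true.
(b) Felixstowe: |A| = 8, |A ∩ B| = 5; needs |A ∩ B| = 4 — false.
(c) Hamburg: |A| = 8, |A ∩ B| = 8; needs A ⊆ B, i.e. every element of A is in B (|A ∖ B| = 0) — true.
(d) Antwerp: |A| = 8, |A ∩ B| = 8; needs A ⊆ B, i.e. every element of A is in B (|A ∖ B| = 0) — true.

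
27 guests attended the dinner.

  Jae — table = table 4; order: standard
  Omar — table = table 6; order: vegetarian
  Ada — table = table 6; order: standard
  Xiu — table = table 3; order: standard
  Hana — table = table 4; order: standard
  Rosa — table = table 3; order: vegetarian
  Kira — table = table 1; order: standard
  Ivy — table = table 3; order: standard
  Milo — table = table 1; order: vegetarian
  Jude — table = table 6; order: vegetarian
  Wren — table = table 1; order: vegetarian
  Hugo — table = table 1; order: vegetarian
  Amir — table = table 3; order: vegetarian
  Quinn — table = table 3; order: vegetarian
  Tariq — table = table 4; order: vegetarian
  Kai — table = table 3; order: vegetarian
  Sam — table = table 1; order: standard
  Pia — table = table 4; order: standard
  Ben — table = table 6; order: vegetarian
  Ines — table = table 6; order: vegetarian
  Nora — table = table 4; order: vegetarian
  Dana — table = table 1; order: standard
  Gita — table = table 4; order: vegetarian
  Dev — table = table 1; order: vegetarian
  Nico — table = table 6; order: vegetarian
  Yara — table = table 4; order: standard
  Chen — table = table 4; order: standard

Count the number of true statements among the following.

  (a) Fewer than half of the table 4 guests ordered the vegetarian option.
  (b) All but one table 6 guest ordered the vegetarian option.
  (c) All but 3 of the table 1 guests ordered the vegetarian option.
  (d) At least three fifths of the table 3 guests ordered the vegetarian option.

4

(a) table 4: |A| = 8, |A ∩ B| = 3; needs |A ∩ B| < |A ∖ B| — true.
(b) table 6: |A| = 6, |A ∩ B| = 5; needs |A ∖ B| = 1 — true.
(c) table 1: |A| = 7, |A ∩ B| = 4; needs |A ∖ B| = 3 — true.
(d) table 3: |A| = 6, |A ∩ B| = 4; needs |A ∩ B| / |A| ≥ 3/5 — true.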